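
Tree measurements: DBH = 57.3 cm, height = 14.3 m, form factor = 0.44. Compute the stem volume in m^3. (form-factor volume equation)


Formula: V = pi * (DBH/200)^2 * H * ff
Radius = DBH/200 = 57.3/200 = 0.2865 m
Radius^2 = 0.2865^2 = 0.08208225 m^2
V = pi * 0.08208225 * 14.3 * 0.44
V = 1.623 m^3

1.623


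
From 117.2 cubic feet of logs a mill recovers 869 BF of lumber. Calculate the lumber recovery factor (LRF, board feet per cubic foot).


Formula: LRF = Lumber Output (BF) / Log Input (ft^3)
LRF = 869 BF / 117.2 ft^3
LRF = 7.41 BF/ft^3

7.41


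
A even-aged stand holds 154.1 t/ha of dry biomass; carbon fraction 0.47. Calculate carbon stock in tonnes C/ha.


Formula: Carbon Stock = Biomass * Carbon Fraction
C = 154.1 t/ha * 0.47
C = 72.4 t C/ha

72.4


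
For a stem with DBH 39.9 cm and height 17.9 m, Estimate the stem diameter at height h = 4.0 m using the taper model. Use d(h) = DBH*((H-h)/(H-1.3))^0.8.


Taper: d(h) = DBH * ((H - h) / (H - 1.3))^0.8
Numerator = H - h = 17.9 - 4.0 = 13.9 m
Denominator = H - 1.3 = 17.9 - 1.3 = 16.6 m
Ratio = 13.9 / 16.6 = 0.83735
d = 39.9 * 0.83735^0.8 = 34.6 cm

34.6


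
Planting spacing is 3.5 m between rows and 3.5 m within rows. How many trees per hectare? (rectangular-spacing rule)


Formula: TPH = 10000 m^2/ha / (spacing_x * spacing_y)
Area per tree = 3.5 m * 3.5 m = 12.25 m^2
TPH = 10000 / 12.25 = 816 trees/ha

816


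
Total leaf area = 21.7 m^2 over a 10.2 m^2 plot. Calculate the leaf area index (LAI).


Formula: LAI = total leaf area / ground area  (dimensionless)
LAI = 21.7 m^2 / 10.2 m^2
LAI = 2.13

2.13


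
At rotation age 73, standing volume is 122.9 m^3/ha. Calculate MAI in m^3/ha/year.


Formula: MAI = Total Volume / Stand Age
MAI = 122.9 m^3/ha / 73 years
MAI = 1.68 m^3/ha/year

1.68


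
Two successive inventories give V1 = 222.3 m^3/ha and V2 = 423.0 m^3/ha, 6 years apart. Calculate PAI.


Formula: PAI = (V_T2 - V_T1) / (T2 - T1)
Volume increment = 423.0 - 222.3 = 200.7 m^3/ha
PAI = 200.7 / 6 = 33.45 m^3/ha/year

33.45


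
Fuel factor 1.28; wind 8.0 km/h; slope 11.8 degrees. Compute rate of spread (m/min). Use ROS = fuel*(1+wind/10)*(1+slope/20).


Formula: ROS = fuel * (1 + wind/10) * (1 + slope/20)
Wind factor = 1 + 8.0/10 = 1.8
Slope factor = 1 + 11.8/20 = 1.59
ROS = 1.28 * 1.8 * 1.59 = 3.66 m/min

3.66


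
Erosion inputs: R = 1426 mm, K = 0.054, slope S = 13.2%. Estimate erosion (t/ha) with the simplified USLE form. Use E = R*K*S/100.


Formula: E = R * K * S / 100  (simplified USLE)
R * K = 1426 * 0.054 = 77.004
E = 77.004 * 13.2 / 100 = 10.16 t/ha

10.16


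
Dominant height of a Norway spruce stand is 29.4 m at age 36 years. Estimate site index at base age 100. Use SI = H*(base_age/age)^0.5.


Formula: SI = H_dom * (base_age / age)^0.5
Age ratio = 100 / 36 = 2.77778
sqrt(age_ratio) = 1.66667
SI = 29.4 * 1.66667 = 49.0 m

49.0


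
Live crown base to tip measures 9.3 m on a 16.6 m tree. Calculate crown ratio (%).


Formula: Crown Ratio = (Crown Length / Total Height) * 100
CR = (9.3 m / 16.6 m) * 100
CR = 0.5602 * 100 = 56.0%

56.0


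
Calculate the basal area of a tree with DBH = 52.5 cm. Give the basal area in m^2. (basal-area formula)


Formula: BA = pi * (DBH/2)^2 / 10000  (cm^2 to m^2)
Radius = DBH/2 = 52.5/2 = 26.25 cm
BA = pi * 26.25^2 / 10000
   = 2164.7537 cm^2 / 10000
   = 0.2165 m^2

0.2165


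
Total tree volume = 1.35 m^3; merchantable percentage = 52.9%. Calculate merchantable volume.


Formula: MV = V_total * (merchantable_pct / 100)
Merchantable fraction = 52.9% / 100 = 0.529
MV = 1.35 m^3 * 0.529 = 0.714 m^3

0.714


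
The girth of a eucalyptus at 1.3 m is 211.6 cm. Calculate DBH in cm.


Formula: DBH = C / pi
DBH = 211.6 / pi
pi = 3.14159...
DBH = 67.4 cm

67.4


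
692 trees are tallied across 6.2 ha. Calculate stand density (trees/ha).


Formula: Stand Density = N_trees / Area_ha
Density = 692 trees / 6.2 ha
Density = 112 trees/ha

112


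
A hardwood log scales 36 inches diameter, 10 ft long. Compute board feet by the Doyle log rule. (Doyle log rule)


Doyle: BF = (D - 4)^2 * L / 16
Adjusted diameter = 36 - 4 = 32 in
(D-4)^2 = 32^2 = 1024
BF = 1024 * 10 / 16 = 640 BF

640


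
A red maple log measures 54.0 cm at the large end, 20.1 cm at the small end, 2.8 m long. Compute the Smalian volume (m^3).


Smalian: V = (A1 + A2)/2 * L,  A = pi*(D/200)^2
A1 = pi*(54.0/200)^2 = 0.229022 m^2
A2 = pi*(20.1/200)^2 = 0.031731 m^2
V = (0.229022+0.031731)/2*2.8 = 0.3651 m^3

0.3651


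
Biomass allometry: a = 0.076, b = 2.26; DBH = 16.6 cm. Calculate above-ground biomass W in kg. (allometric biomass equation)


Formula: W = a * DBH^b  (allometric power law)
DBH^b = 16.6^2.26 = 572.0636
W = 0.076 * 572.0636 = 43.5 kg

43.5


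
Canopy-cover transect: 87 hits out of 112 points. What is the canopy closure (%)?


Formula: Canopy closure = covered points / total points * 100
Closure = 87 / 112 * 100
Closure = 0.7768 * 100 = 77.7%

77.7


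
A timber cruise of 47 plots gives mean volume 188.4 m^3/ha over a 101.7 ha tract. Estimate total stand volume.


Formula: Total Volume = Mean Volume per ha * Total Area
Total Volume = 188.4 m^3/ha * 101.7 ha
Total Volume = 19160 m^3

19160


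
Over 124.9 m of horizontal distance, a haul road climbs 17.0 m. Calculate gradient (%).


Formula: Gradient = rise / run * 100
Gradient = 17.0 / 124.9 * 100 = 13.6%

13.6


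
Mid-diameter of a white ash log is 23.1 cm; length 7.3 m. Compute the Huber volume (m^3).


Huber: V = Am * L,  Am = pi*(Dm/200)^2
Am = pi*(23.1/200)^2 = 0.04191 m^2
V = 0.04191*7.3 = 0.3059 m^3

0.3059


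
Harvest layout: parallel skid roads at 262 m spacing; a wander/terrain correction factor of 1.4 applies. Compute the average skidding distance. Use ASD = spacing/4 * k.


Formula: ASD = (spacing / 4) * correction
Uncorrected distance = spacing / 4 = 262 / 4 = 65.5 m
ASD = 65.5 * 1.4 = 92 m

92


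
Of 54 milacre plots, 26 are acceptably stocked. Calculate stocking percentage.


Formula: Stocking % = stocked plots / total plots * 100
Stocking = 26 / 54 * 100
Stocking = 0.4815 * 100 = 48.1%

48.1


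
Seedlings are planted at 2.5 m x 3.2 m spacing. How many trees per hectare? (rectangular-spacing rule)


Formula: TPH = 10000 m^2/ha / (spacing_x * spacing_y)
Area per tree = 2.5 m * 3.2 m = 8.0 m^2
TPH = 10000 / 8.0 = 1250 trees/ha

1250


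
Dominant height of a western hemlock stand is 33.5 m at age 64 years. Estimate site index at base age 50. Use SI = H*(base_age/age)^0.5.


Formula: SI = H_dom * (base_age / age)^0.5
Age ratio = 50 / 64 = 0.78125
sqrt(age_ratio) = 0.88388
SI = 33.5 * 0.88388 = 29.6 m

29.6


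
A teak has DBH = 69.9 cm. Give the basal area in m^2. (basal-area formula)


Formula: BA = pi * (DBH/2)^2 / 10000  (cm^2 to m^2)
Radius = DBH/2 = 69.9/2 = 34.95 cm
BA = pi * 34.95^2 / 10000
   = 3837.4633 cm^2 / 10000
   = 0.3837 m^2

0.3837


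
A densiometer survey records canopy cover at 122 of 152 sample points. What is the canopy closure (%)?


Formula: Canopy closure = covered points / total points * 100
Closure = 122 / 152 * 100
Closure = 0.8026 * 100 = 80.3%

80.3


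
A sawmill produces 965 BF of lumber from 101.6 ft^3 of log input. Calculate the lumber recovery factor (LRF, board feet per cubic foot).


Formula: LRF = Lumber Output (BF) / Log Input (ft^3)
LRF = 965 BF / 101.6 ft^3
LRF = 9.5 BF/ft^3

9.5


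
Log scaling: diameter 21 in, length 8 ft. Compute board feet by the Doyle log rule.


Doyle: BF = (D - 4)^2 * L / 16
Adjusted diameter = 21 - 4 = 17 in
(D-4)^2 = 17^2 = 289
BF = 289 * 8 / 16 = 145 BF

145


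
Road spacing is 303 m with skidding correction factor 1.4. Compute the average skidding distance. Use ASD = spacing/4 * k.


Formula: ASD = (spacing / 4) * correction
Uncorrected distance = spacing / 4 = 303 / 4 = 75.75 m
ASD = 75.75 * 1.4 = 106 m

106


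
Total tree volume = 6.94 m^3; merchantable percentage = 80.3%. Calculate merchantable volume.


Formula: MV = V_total * (merchantable_pct / 100)
Merchantable fraction = 80.3% / 100 = 0.803
MV = 6.94 m^3 * 0.803 = 5.573 m^3

5.573


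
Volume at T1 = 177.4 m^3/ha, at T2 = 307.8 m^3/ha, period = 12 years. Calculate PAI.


Formula: PAI = (V_T2 - V_T1) / (T2 - T1)
Volume increment = 307.8 - 177.4 = 130.4 m^3/ha
PAI = 130.4 / 12 = 10.87 m^3/ha/year

10.87


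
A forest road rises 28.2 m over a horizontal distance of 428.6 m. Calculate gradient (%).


Formula: Gradient = rise / run * 100
Gradient = 28.2 / 428.6 * 100 = 6.6%

6.6


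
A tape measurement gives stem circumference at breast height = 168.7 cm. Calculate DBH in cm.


Formula: DBH = C / pi
DBH = 168.7 / pi
pi = 3.14159...
DBH = 53.7 cm

53.7


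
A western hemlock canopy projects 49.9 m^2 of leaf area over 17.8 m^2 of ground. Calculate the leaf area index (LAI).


Formula: LAI = total leaf area / ground area  (dimensionless)
LAI = 49.9 m^2 / 17.8 m^2
LAI = 2.8

2.8


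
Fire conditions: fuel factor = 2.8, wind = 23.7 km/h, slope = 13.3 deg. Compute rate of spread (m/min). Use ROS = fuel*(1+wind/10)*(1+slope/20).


Formula: ROS = fuel * (1 + wind/10) * (1 + slope/20)
Wind factor = 1 + 23.7/10 = 3.37
Slope factor = 1 + 13.3/20 = 1.665
ROS = 2.8 * 3.37 * 1.665 = 15.71 m/min

15.71


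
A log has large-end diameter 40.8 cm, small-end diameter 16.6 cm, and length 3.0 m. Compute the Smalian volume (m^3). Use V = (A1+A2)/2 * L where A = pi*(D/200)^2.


Smalian: V = (A1 + A2)/2 * L,  A = pi*(D/200)^2
A1 = pi*(40.8/200)^2 = 0.130741 m^2
A2 = pi*(16.6/200)^2 = 0.021642 m^2
V = (0.130741+0.021642)/2*3.0 = 0.2286 m^3

0.2286


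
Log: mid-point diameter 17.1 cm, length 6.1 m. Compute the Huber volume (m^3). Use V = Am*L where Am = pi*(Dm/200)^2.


Huber: V = Am * L,  Am = pi*(Dm/200)^2
Am = pi*(17.1/200)^2 = 0.022966 m^2
V = 0.022966*6.1 = 0.1401 m^3

0.1401


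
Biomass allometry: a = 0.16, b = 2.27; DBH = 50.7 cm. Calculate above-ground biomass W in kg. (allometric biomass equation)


Formula: W = a * DBH^b  (allometric power law)
DBH^b = 50.7^2.27 = 7419.3877
W = 0.16 * 7419.3877 = 1187.1 kg

1187.1


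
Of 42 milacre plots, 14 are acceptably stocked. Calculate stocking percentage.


Formula: Stocking % = stocked plots / total plots * 100
Stocking = 14 / 42 * 100
Stocking = 0.3333 * 100 = 33.3%

33.3


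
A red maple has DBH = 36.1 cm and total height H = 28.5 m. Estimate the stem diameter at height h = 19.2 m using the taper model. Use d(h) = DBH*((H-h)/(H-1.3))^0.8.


Taper: d(h) = DBH * ((H - h) / (H - 1.3))^0.8
Numerator = H - h = 28.5 - 19.2 = 9.3 m
Denominator = H - 1.3 = 28.5 - 1.3 = 27.2 m
Ratio = 9.3 / 27.2 = 0.34191
d = 36.1 * 0.34191^0.8 = 15.3 cm

15.3


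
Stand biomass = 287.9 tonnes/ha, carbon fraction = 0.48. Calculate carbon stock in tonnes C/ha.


Formula: Carbon Stock = Biomass * Carbon Fraction
C = 287.9 t/ha * 0.48
C = 138.2 t C/ha

138.2


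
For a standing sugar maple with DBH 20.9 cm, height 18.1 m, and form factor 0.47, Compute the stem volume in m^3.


Formula: V = pi * (DBH/200)^2 * H * ff
Radius = DBH/200 = 20.9/200 = 0.1045 m
Radius^2 = 0.1045^2 = 0.01092025 m^2
V = pi * 0.01092025 * 18.1 * 0.47
V = 0.292 m^3

0.292


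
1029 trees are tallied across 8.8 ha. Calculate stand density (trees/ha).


Formula: Stand Density = N_trees / Area_ha
Density = 1029 trees / 8.8 ha
Density = 117 trees/ha

117


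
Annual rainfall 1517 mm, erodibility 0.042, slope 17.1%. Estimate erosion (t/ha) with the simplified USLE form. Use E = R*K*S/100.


Formula: E = R * K * S / 100  (simplified USLE)
R * K = 1517 * 0.042 = 63.714
E = 63.714 * 17.1 / 100 = 10.9 t/ha

10.9


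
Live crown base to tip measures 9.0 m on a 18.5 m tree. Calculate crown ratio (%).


Formula: Crown Ratio = (Crown Length / Total Height) * 100
CR = (9.0 m / 18.5 m) * 100
CR = 0.4865 * 100 = 48.6%

48.6


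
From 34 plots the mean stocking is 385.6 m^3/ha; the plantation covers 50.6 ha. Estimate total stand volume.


Formula: Total Volume = Mean Volume per ha * Total Area
Total Volume = 385.6 m^3/ha * 50.6 ha
Total Volume = 19511 m^3

19511


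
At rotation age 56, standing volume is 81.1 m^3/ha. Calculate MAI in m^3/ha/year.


Formula: MAI = Total Volume / Stand Age
MAI = 81.1 m^3/ha / 56 years
MAI = 1.45 m^3/ha/year

1.45


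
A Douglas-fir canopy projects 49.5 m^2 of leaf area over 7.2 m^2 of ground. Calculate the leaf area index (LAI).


Formula: LAI = total leaf area / ground area  (dimensionless)
LAI = 49.5 m^2 / 7.2 m^2
LAI = 6.88

6.88


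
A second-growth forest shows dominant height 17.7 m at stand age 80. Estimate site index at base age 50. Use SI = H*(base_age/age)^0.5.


Formula: SI = H_dom * (base_age / age)^0.5
Age ratio = 50 / 80 = 0.625
sqrt(age_ratio) = 0.79057
SI = 17.7 * 0.79057 = 14.0 m

14.0


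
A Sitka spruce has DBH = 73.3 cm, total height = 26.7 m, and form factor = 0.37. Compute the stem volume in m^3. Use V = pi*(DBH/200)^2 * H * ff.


Formula: V = pi * (DBH/200)^2 * H * ff
Radius = DBH/200 = 73.3/200 = 0.3665 m
Radius^2 = 0.3665^2 = 0.13432225 m^2
V = pi * 0.13432225 * 26.7 * 0.37
V = 4.169 m^3

4.169


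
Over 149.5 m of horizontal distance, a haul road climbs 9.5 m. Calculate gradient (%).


Formula: Gradient = rise / run * 100
Gradient = 9.5 / 149.5 * 100 = 6.4%

6.4


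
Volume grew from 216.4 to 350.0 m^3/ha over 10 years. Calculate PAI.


Formula: PAI = (V_T2 - V_T1) / (T2 - T1)
Volume increment = 350.0 - 216.4 = 133.6 m^3/ha
PAI = 133.6 / 10 = 13.36 m^3/ha/year

13.36


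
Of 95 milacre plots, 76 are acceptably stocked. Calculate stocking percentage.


Formula: Stocking % = stocked plots / total plots * 100
Stocking = 76 / 95 * 100
Stocking = 0.8 * 100 = 80.0%

80.0


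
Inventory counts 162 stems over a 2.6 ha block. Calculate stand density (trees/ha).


Formula: Stand Density = N_trees / Area_ha
Density = 162 trees / 2.6 ha
Density = 62 trees/ha

62


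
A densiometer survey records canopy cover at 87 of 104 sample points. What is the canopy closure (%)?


Formula: Canopy closure = covered points / total points * 100
Closure = 87 / 104 * 100
Closure = 0.8365 * 100 = 83.7%

83.7


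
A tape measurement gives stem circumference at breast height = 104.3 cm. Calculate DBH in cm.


Formula: DBH = C / pi
DBH = 104.3 / pi
pi = 3.14159...
DBH = 33.2 cm

33.2


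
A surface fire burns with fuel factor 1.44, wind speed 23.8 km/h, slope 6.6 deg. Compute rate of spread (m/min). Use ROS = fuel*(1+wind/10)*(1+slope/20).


Formula: ROS = fuel * (1 + wind/10) * (1 + slope/20)
Wind factor = 1 + 23.8/10 = 3.38
Slope factor = 1 + 6.6/20 = 1.33
ROS = 1.44 * 3.38 * 1.33 = 6.47 m/min

6.47


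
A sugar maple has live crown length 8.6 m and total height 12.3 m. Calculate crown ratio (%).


Formula: Crown Ratio = (Crown Length / Total Height) * 100
CR = (8.6 m / 12.3 m) * 100
CR = 0.6992 * 100 = 69.9%

69.9


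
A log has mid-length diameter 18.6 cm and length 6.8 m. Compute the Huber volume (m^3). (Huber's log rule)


Huber: V = Am * L,  Am = pi*(Dm/200)^2
Am = pi*(18.6/200)^2 = 0.027172 m^2
V = 0.027172*6.8 = 0.1848 m^3

0.1848


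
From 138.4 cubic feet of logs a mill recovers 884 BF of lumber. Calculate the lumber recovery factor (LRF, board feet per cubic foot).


Formula: LRF = Lumber Output (BF) / Log Input (ft^3)
LRF = 884 BF / 138.4 ft^3
LRF = 6.39 BF/ft^3

6.39


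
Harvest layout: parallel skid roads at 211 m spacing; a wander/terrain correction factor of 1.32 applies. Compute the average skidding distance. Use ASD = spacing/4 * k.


Formula: ASD = (spacing / 4) * correction
Uncorrected distance = spacing / 4 = 211 / 4 = 52.75 m
ASD = 52.75 * 1.32 = 70 m

70


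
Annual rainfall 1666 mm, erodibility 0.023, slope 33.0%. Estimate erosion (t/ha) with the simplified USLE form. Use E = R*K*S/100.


Formula: E = R * K * S / 100  (simplified USLE)
R * K = 1666 * 0.023 = 38.318
E = 38.318 * 33.0 / 100 = 12.64 t/ha

12.64


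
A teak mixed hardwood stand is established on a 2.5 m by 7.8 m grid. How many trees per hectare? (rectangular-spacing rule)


Formula: TPH = 10000 m^2/ha / (spacing_x * spacing_y)
Area per tree = 2.5 m * 7.8 m = 19.5 m^2
TPH = 10000 / 19.5 = 513 trees/ha

513


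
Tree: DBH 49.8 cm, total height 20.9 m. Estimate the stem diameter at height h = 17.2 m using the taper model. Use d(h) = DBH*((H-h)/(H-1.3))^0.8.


Taper: d(h) = DBH * ((H - h) / (H - 1.3))^0.8
Numerator = H - h = 20.9 - 17.2 = 3.7 m
Denominator = H - 1.3 = 20.9 - 1.3 = 19.6 m
Ratio = 3.7 / 19.6 = 0.18878
d = 49.8 * 0.18878^0.8 = 13.1 cm

13.1


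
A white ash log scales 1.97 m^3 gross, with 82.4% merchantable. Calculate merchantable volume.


Formula: MV = V_total * (merchantable_pct / 100)
Merchantable fraction = 82.4% / 100 = 0.824
MV = 1.97 m^3 * 0.824 = 1.623 m^3

1.623


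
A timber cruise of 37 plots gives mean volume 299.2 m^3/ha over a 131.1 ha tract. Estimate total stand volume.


Formula: Total Volume = Mean Volume per ha * Total Area
Total Volume = 299.2 m^3/ha * 131.1 ha
Total Volume = 39225 m^3

39225


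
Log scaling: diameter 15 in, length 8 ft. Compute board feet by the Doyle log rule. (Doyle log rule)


Doyle: BF = (D - 4)^2 * L / 16
Adjusted diameter = 15 - 4 = 11 in
(D-4)^2 = 11^2 = 121
BF = 121 * 8 / 16 = 61 BF

61


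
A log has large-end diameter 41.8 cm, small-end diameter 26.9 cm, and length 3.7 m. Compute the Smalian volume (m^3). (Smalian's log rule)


Smalian: V = (A1 + A2)/2 * L,  A = pi*(D/200)^2
A1 = pi*(41.8/200)^2 = 0.137228 m^2
A2 = pi*(26.9/200)^2 = 0.056832 m^2
V = (0.137228+0.056832)/2*3.7 = 0.359 m^3

0.359


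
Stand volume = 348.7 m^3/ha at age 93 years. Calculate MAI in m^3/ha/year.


Formula: MAI = Total Volume / Stand Age
MAI = 348.7 m^3/ha / 93 years
MAI = 3.75 m^3/ha/year

3.75


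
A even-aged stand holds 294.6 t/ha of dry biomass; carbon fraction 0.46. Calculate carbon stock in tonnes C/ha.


Formula: Carbon Stock = Biomass * Carbon Fraction
C = 294.6 t/ha * 0.46
C = 135.5 t C/ha

135.5


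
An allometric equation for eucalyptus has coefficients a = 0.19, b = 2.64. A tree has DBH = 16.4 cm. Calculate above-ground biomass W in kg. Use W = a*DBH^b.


Formula: W = a * DBH^b  (allometric power law)
DBH^b = 16.4^2.64 = 1611.3421
W = 0.19 * 1611.3421 = 306.2 kg

306.2


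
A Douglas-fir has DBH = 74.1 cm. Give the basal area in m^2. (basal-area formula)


Formula: BA = pi * (DBH/2)^2 / 10000  (cm^2 to m^2)
Radius = DBH/2 = 74.1/2 = 37.05 cm
BA = pi * 37.05^2 / 10000
   = 4312.4721 cm^2 / 10000
   = 0.4312 m^2

0.4312


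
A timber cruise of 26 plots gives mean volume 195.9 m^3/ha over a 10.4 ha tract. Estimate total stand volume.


Formula: Total Volume = Mean Volume per ha * Total Area
Total Volume = 195.9 m^3/ha * 10.4 ha
Total Volume = 2037 m^3

2037


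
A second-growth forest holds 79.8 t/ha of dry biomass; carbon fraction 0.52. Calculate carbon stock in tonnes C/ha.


Formula: Carbon Stock = Biomass * Carbon Fraction
C = 79.8 t/ha * 0.52
C = 41.5 t C/ha

41.5


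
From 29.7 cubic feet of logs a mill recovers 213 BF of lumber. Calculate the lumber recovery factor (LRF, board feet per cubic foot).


Formula: LRF = Lumber Output (BF) / Log Input (ft^3)
LRF = 213 BF / 29.7 ft^3
LRF = 7.17 BF/ft^3

7.17


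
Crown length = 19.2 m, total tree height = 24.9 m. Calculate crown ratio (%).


Formula: Crown Ratio = (Crown Length / Total Height) * 100
CR = (19.2 m / 24.9 m) * 100
CR = 0.7711 * 100 = 77.1%

77.1


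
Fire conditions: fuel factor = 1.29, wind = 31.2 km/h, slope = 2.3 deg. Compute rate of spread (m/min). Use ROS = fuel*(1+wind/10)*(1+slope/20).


Formula: ROS = fuel * (1 + wind/10) * (1 + slope/20)
Wind factor = 1 + 31.2/10 = 4.12
Slope factor = 1 + 2.3/20 = 1.115
ROS = 1.29 * 4.12 * 1.115 = 5.93 m/min

5.93


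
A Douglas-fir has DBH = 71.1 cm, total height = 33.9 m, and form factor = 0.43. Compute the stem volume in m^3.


Formula: V = pi * (DBH/200)^2 * H * ff
Radius = DBH/200 = 71.1/200 = 0.3555 m
Radius^2 = 0.3555^2 = 0.12638025 m^2
V = pi * 0.12638025 * 33.9 * 0.43
V = 5.788 m^3

5.788


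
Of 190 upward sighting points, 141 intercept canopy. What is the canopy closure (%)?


Formula: Canopy closure = covered points / total points * 100
Closure = 141 / 190 * 100
Closure = 0.7421 * 100 = 74.2%

74.2


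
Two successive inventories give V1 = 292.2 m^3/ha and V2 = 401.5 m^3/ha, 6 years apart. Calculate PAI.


Formula: PAI = (V_T2 - V_T1) / (T2 - T1)
Volume increment = 401.5 - 292.2 = 109.3 m^3/ha
PAI = 109.3 / 6 = 18.22 m^3/ha/year

18.22


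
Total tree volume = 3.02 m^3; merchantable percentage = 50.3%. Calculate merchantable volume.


Formula: MV = V_total * (merchantable_pct / 100)
Merchantable fraction = 50.3% / 100 = 0.503
MV = 3.02 m^3 * 0.503 = 1.519 m^3

1.519


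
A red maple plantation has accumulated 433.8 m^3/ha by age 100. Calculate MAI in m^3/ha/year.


Formula: MAI = Total Volume / Stand Age
MAI = 433.8 m^3/ha / 100 years
MAI = 4.34 m^3/ha/year

4.34


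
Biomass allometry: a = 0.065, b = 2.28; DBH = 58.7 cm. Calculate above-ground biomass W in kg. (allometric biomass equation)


Formula: W = a * DBH^b  (allometric power law)
DBH^b = 58.7^2.28 = 10776.9253
W = 0.065 * 10776.9253 = 700.5 kg

700.5


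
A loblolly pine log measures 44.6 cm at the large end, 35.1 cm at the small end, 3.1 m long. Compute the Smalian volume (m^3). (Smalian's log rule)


Smalian: V = (A1 + A2)/2 * L,  A = pi*(D/200)^2
A1 = pi*(44.6/200)^2 = 0.156228 m^2
A2 = pi*(35.1/200)^2 = 0.096762 m^2
V = (0.156228+0.096762)/2*3.1 = 0.3921 m^3

0.3921


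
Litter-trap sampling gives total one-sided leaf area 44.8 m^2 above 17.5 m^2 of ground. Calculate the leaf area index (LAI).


Formula: LAI = total leaf area / ground area  (dimensionless)
LAI = 44.8 m^2 / 17.5 m^2
LAI = 2.56

2.56


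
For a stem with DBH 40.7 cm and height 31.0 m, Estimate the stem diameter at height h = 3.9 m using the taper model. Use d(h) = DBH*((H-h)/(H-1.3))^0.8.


Taper: d(h) = DBH * ((H - h) / (H - 1.3))^0.8
Numerator = H - h = 31.0 - 3.9 = 27.1 m
Denominator = H - 1.3 = 31.0 - 1.3 = 29.7 m
Ratio = 27.1 / 29.7 = 0.91246
d = 40.7 * 0.91246^0.8 = 37.8 cm

37.8


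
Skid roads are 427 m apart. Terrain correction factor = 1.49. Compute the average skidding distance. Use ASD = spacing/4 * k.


Formula: ASD = (spacing / 4) * correction
Uncorrected distance = spacing / 4 = 427 / 4 = 106.75 m
ASD = 106.75 * 1.49 = 159 m

159


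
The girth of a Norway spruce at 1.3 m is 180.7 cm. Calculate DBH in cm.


Formula: DBH = C / pi
DBH = 180.7 / pi
pi = 3.14159...
DBH = 57.5 cm

57.5


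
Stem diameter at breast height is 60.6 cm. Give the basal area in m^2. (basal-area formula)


Formula: BA = pi * (DBH/2)^2 / 10000  (cm^2 to m^2)
Radius = DBH/2 = 60.6/2 = 30.3 cm
BA = pi * 30.3^2 / 10000
   = 2884.2648 cm^2 / 10000
   = 0.2884 m^2

0.2884


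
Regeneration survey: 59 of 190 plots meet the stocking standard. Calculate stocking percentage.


Formula: Stocking % = stocked plots / total plots * 100
Stocking = 59 / 190 * 100
Stocking = 0.3105 * 100 = 31.1%

31.1


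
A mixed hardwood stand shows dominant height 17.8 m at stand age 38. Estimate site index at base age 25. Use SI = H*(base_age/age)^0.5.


Formula: SI = H_dom * (base_age / age)^0.5
Age ratio = 25 / 38 = 0.65789
sqrt(age_ratio) = 0.81111
SI = 17.8 * 0.81111 = 14.4 m

14.4


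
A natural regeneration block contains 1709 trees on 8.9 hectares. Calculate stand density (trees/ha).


Formula: Stand Density = N_trees / Area_ha
Density = 1709 trees / 8.9 ha
Density = 192 trees/ha

192


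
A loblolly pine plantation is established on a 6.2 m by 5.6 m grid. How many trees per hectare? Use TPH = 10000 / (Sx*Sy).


Formula: TPH = 10000 m^2/ha / (spacing_x * spacing_y)
Area per tree = 6.2 m * 5.6 m = 34.72 m^2
TPH = 10000 / 34.72 = 288 trees/ha

288


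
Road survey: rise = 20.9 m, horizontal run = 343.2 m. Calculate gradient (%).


Formula: Gradient = rise / run * 100
Gradient = 20.9 / 343.2 * 100 = 6.1%

6.1


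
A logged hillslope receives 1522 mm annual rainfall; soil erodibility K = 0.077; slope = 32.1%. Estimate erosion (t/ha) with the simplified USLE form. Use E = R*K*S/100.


Formula: E = R * K * S / 100  (simplified USLE)
R * K = 1522 * 0.077 = 117.194
E = 117.194 * 32.1 / 100 = 37.62 t/ha

37.62


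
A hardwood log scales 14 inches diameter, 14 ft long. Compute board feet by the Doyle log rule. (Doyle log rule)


Doyle: BF = (D - 4)^2 * L / 16
Adjusted diameter = 14 - 4 = 10 in
(D-4)^2 = 10^2 = 100
BF = 100 * 14 / 16 = 88 BF

88


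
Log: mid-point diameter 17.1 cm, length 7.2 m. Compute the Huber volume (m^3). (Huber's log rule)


Huber: V = Am * L,  Am = pi*(Dm/200)^2
Am = pi*(17.1/200)^2 = 0.022966 m^2
V = 0.022966*7.2 = 0.1654 m^3

0.1654


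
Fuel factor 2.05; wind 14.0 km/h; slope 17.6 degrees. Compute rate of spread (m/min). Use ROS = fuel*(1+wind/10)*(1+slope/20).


Formula: ROS = fuel * (1 + wind/10) * (1 + slope/20)
Wind factor = 1 + 14.0/10 = 2.4
Slope factor = 1 + 17.6/20 = 1.88
ROS = 2.05 * 2.4 * 1.88 = 9.25 m/min

9.25


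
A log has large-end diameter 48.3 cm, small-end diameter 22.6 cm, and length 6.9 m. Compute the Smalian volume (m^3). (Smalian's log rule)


Smalian: V = (A1 + A2)/2 * L,  A = pi*(D/200)^2
A1 = pi*(48.3/200)^2 = 0.183225 m^2
A2 = pi*(22.6/200)^2 = 0.040115 m^2
V = (0.183225+0.040115)/2*6.9 = 0.7705 m^3

0.7705


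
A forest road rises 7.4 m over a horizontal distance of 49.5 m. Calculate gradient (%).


Formula: Gradient = rise / run * 100
Gradient = 7.4 / 49.5 * 100 = 14.9%

14.9


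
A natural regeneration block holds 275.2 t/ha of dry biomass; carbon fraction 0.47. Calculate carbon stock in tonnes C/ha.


Formula: Carbon Stock = Biomass * Carbon Fraction
C = 275.2 t/ha * 0.47
C = 129.3 t C/ha

129.3


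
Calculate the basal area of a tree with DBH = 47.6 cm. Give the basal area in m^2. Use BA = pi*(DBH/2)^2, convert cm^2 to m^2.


Formula: BA = pi * (DBH/2)^2 / 10000  (cm^2 to m^2)
Radius = DBH/2 = 47.6/2 = 23.8 cm
BA = pi * 23.8^2 / 10000
   = 1779.5237 cm^2 / 10000
   = 0.178 m^2

0.178


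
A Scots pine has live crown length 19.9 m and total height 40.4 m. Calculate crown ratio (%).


Formula: Crown Ratio = (Crown Length / Total Height) * 100
CR = (19.9 m / 40.4 m) * 100
CR = 0.4926 * 100 = 49.3%

49.3


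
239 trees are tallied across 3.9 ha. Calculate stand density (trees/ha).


Formula: Stand Density = N_trees / Area_ha
Density = 239 trees / 3.9 ha
Density = 61 trees/ha

61


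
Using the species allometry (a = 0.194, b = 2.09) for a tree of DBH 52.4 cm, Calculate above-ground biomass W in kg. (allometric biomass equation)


Formula: W = a * DBH^b  (allometric power law)
DBH^b = 52.4^2.09 = 3921.0501
W = 0.194 * 3921.0501 = 760.7 kg

760.7


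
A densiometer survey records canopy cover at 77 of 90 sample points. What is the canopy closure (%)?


Formula: Canopy closure = covered points / total points * 100
Closure = 77 / 90 * 100
Closure = 0.8556 * 100 = 85.6%

85.6


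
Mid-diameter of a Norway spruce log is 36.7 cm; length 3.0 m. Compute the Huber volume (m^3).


Huber: V = Am * L,  Am = pi*(Dm/200)^2
Am = pi*(36.7/200)^2 = 0.105784 m^2
V = 0.105784*3.0 = 0.3174 m^3

0.3174


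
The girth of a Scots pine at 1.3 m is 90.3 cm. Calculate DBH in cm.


Formula: DBH = C / pi
DBH = 90.3 / pi
pi = 3.14159...
DBH = 28.7 cm

28.7


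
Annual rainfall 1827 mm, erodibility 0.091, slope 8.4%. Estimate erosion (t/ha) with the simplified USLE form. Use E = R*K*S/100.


Formula: E = R * K * S / 100  (simplified USLE)
R * K = 1827 * 0.091 = 166.257
E = 166.257 * 8.4 / 100 = 13.97 t/ha

13.97


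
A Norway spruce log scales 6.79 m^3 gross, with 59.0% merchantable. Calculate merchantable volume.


Formula: MV = V_total * (merchantable_pct / 100)
Merchantable fraction = 59.0% / 100 = 0.59
MV = 6.79 m^3 * 0.59 = 4.006 m^3

4.006


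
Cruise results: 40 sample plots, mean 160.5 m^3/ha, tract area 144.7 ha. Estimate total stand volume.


Formula: Total Volume = Mean Volume per ha * Total Area
Total Volume = 160.5 m^3/ha * 144.7 ha
Total Volume = 23224 m^3

23224


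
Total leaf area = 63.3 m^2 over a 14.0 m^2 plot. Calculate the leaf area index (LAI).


Formula: LAI = total leaf area / ground area  (dimensionless)
LAI = 63.3 m^2 / 14.0 m^2
LAI = 4.52

4.52


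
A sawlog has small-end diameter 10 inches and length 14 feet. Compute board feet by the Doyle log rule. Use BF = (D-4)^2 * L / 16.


Doyle: BF = (D - 4)^2 * L / 16
Adjusted diameter = 10 - 4 = 6 in
(D-4)^2 = 6^2 = 36
BF = 36 * 14 / 16 = 32 BF

32


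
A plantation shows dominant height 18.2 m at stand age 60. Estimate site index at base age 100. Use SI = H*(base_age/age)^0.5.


Formula: SI = H_dom * (base_age / age)^0.5
Age ratio = 100 / 60 = 1.66667
sqrt(age_ratio) = 1.29099
SI = 18.2 * 1.29099 = 23.5 m

23.5


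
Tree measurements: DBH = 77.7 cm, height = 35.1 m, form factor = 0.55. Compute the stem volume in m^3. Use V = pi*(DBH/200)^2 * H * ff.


Formula: V = pi * (DBH/200)^2 * H * ff
Radius = DBH/200 = 77.7/200 = 0.3885 m
Radius^2 = 0.3885^2 = 0.15093225 m^2
V = pi * 0.15093225 * 35.1 * 0.55
V = 9.154 m^3

9.154


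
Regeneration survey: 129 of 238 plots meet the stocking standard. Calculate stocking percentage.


Formula: Stocking % = stocked plots / total plots * 100
Stocking = 129 / 238 * 100
Stocking = 0.542 * 100 = 54.2%

54.2


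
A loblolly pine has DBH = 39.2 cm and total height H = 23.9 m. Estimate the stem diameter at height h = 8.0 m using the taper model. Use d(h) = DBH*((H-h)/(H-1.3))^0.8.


Taper: d(h) = DBH * ((H - h) / (H - 1.3))^0.8
Numerator = H - h = 23.9 - 8.0 = 15.9 m
Denominator = H - 1.3 = 23.9 - 1.3 = 22.6 m
Ratio = 15.9 / 22.6 = 0.70354
d = 39.2 * 0.70354^0.8 = 29.6 cm

29.6


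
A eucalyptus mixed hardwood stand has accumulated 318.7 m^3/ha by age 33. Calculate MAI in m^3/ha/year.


Formula: MAI = Total Volume / Stand Age
MAI = 318.7 m^3/ha / 33 years
MAI = 9.66 m^3/ha/year

9.66


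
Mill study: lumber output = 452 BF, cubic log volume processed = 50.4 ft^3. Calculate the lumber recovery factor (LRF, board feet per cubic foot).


Formula: LRF = Lumber Output (BF) / Log Input (ft^3)
LRF = 452 BF / 50.4 ft^3
LRF = 8.97 BF/ft^3

8.97


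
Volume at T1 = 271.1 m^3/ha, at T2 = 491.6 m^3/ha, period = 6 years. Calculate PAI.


Formula: PAI = (V_T2 - V_T1) / (T2 - T1)
Volume increment = 491.6 - 271.1 = 220.5 m^3/ha
PAI = 220.5 / 6 = 36.75 m^3/ha/year

36.75


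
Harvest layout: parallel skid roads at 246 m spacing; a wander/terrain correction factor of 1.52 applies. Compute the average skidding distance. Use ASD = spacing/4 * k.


Formula: ASD = (spacing / 4) * correction
Uncorrected distance = spacing / 4 = 246 / 4 = 61.5 m
ASD = 61.5 * 1.52 = 93 m

93


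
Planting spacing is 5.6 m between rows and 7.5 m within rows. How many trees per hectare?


Formula: TPH = 10000 m^2/ha / (spacing_x * spacing_y)
Area per tree = 5.6 m * 7.5 m = 42.0 m^2
TPH = 10000 / 42.0 = 238 trees/ha

238


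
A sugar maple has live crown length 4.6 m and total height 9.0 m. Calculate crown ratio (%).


Formula: Crown Ratio = (Crown Length / Total Height) * 100
CR = (4.6 m / 9.0 m) * 100
CR = 0.5111 * 100 = 51.1%

51.1


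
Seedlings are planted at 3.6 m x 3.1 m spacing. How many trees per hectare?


Formula: TPH = 10000 m^2/ha / (spacing_x * spacing_y)
Area per tree = 3.6 m * 3.1 m = 11.16 m^2
TPH = 10000 / 11.16 = 896 trees/ha

896


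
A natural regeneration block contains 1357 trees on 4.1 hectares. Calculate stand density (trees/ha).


Formula: Stand Density = N_trees / Area_ha
Density = 1357 trees / 4.1 ha
Density = 331 trees/ha

331


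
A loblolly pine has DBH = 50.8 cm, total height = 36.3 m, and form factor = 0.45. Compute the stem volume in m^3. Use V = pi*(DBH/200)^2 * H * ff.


Formula: V = pi * (DBH/200)^2 * H * ff
Radius = DBH/200 = 50.8/200 = 0.254 m
Radius^2 = 0.254^2 = 0.064516 m^2
V = pi * 0.064516 * 36.3 * 0.45
V = 3.311 m^3

3.311


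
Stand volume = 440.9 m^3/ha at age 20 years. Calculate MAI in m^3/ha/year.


Formula: MAI = Total Volume / Stand Age
MAI = 440.9 m^3/ha / 20 years
MAI = 22.05 m^3/ha/year

22.05


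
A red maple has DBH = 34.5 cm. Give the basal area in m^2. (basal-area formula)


Formula: BA = pi * (DBH/2)^2 / 10000  (cm^2 to m^2)
Radius = DBH/2 = 34.5/2 = 17.25 cm
BA = pi * 17.25^2 / 10000
   = 934.8202 cm^2 / 10000
   = 0.0935 m^2

0.0935


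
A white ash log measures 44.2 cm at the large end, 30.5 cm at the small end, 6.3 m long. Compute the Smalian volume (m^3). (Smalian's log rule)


Smalian: V = (A1 + A2)/2 * L,  A = pi*(D/200)^2
A1 = pi*(44.2/200)^2 = 0.153439 m^2
A2 = pi*(30.5/200)^2 = 0.073062 m^2
V = (0.153439+0.073062)/2*6.3 = 0.7135 m^3

0.7135


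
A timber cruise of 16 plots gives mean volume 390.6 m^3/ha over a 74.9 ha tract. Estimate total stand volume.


Formula: Total Volume = Mean Volume per ha * Total Area
Total Volume = 390.6 m^3/ha * 74.9 ha
Total Volume = 29256 m^3

29256


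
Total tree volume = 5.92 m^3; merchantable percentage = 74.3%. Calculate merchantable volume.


Formula: MV = V_total * (merchantable_pct / 100)
Merchantable fraction = 74.3% / 100 = 0.743
MV = 5.92 m^3 * 0.743 = 4.399 m^3

4.399


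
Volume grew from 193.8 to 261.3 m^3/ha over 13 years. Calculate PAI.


Formula: PAI = (V_T2 - V_T1) / (T2 - T1)
Volume increment = 261.3 - 193.8 = 67.5 m^3/ha
PAI = 67.5 / 13 = 5.19 m^3/ha/year

5.19


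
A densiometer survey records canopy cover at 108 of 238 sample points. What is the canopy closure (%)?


Formula: Canopy closure = covered points / total points * 100
Closure = 108 / 238 * 100
Closure = 0.4538 * 100 = 45.4%

45.4


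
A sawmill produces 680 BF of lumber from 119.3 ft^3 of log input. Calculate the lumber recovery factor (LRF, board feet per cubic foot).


Formula: LRF = Lumber Output (BF) / Log Input (ft^3)
LRF = 680 BF / 119.3 ft^3
LRF = 5.7 BF/ft^3

5.7


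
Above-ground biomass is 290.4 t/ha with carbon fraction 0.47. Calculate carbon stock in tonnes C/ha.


Formula: Carbon Stock = Biomass * Carbon Fraction
C = 290.4 t/ha * 0.47
C = 136.5 t C/ha

136.5


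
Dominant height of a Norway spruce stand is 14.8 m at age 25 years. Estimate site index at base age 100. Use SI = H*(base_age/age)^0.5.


Formula: SI = H_dom * (base_age / age)^0.5
Age ratio = 100 / 25 = 4.0
sqrt(age_ratio) = 2.0
SI = 14.8 * 2.0 = 29.6 m

29.6


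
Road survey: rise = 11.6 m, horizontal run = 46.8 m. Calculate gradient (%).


Formula: Gradient = rise / run * 100
Gradient = 11.6 / 46.8 * 100 = 24.8%

24.8


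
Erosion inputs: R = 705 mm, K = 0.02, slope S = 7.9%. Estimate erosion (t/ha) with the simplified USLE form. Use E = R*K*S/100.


Formula: E = R * K * S / 100  (simplified USLE)
R * K = 705 * 0.02 = 14.1
E = 14.1 * 7.9 / 100 = 1.11 t/ha

1.11


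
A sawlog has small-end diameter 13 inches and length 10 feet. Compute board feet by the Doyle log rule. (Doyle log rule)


Doyle: BF = (D - 4)^2 * L / 16
Adjusted diameter = 13 - 4 = 9 in
(D-4)^2 = 9^2 = 81
BF = 81 * 10 / 16 = 51 BF

51


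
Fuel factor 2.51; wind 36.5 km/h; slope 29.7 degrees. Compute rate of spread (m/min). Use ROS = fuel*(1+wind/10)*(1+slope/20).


Formula: ROS = fuel * (1 + wind/10) * (1 + slope/20)
Wind factor = 1 + 36.5/10 = 4.65
Slope factor = 1 + 29.7/20 = 2.485
ROS = 2.51 * 4.65 * 2.485 = 29.0 m/min

29.0


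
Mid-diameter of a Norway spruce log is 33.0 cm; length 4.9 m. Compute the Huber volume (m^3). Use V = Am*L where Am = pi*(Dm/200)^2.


Huber: V = Am * L,  Am = pi*(Dm/200)^2
Am = pi*(33.0/200)^2 = 0.08553 m^2
V = 0.08553*4.9 = 0.4191 m^3

0.4191


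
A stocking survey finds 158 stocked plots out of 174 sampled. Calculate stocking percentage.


Formula: Stocking % = stocked plots / total plots * 100
Stocking = 158 / 174 * 100
Stocking = 0.908 * 100 = 90.8%

90.8


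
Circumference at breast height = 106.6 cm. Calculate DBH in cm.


Formula: DBH = C / pi
DBH = 106.6 / pi
pi = 3.14159...
DBH = 33.9 cm

33.9


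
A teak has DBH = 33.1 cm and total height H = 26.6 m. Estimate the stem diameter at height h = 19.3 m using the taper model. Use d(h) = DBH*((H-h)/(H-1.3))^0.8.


Taper: d(h) = DBH * ((H - h) / (H - 1.3))^0.8
Numerator = H - h = 26.6 - 19.3 = 7.3 m
Denominator = H - 1.3 = 26.6 - 1.3 = 25.3 m
Ratio = 7.3 / 25.3 = 0.28854
d = 33.1 * 0.28854^0.8 = 12.2 cm

12.2


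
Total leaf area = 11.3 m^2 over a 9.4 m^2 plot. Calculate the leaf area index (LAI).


Formula: LAI = total leaf area / ground area  (dimensionless)
LAI = 11.3 m^2 / 9.4 m^2
LAI = 1.2

1.2


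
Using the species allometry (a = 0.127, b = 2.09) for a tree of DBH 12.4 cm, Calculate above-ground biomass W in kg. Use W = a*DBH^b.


Formula: W = a * DBH^b  (allometric power law)
DBH^b = 12.4^2.09 = 192.8641
W = 0.127 * 192.8641 = 24.5 kg

24.5


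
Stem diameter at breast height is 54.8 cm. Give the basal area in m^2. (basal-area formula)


Formula: BA = pi * (DBH/2)^2 / 10000  (cm^2 to m^2)
Radius = DBH/2 = 54.8/2 = 27.4 cm
BA = pi * 27.4^2 / 10000
   = 2358.5821 cm^2 / 10000
   = 0.2359 m^2

0.2359


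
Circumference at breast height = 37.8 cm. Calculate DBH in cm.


Formula: DBH = C / pi
DBH = 37.8 / pi
pi = 3.14159...
DBH = 12.0 cm

12.0


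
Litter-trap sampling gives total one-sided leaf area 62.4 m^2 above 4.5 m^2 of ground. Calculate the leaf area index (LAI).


Formula: LAI = total leaf area / ground area  (dimensionless)
LAI = 62.4 m^2 / 4.5 m^2
LAI = 13.87

13.87


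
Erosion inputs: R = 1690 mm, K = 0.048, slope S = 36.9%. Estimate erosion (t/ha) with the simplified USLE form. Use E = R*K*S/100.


Formula: E = R * K * S / 100  (simplified USLE)
R * K = 1690 * 0.048 = 81.12
E = 81.12 * 36.9 / 100 = 29.93 t/ha

29.93


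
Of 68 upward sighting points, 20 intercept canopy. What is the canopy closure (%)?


Formula: Canopy closure = covered points / total points * 100
Closure = 20 / 68 * 100
Closure = 0.2941 * 100 = 29.4%

29.4


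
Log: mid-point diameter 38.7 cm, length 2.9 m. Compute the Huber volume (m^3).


Huber: V = Am * L,  Am = pi*(Dm/200)^2
Am = pi*(38.7/200)^2 = 0.117628 m^2
V = 0.117628*2.9 = 0.3411 m^3

0.3411


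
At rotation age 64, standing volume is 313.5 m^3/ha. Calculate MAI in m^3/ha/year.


Formula: MAI = Total Volume / Stand Age
MAI = 313.5 m^3/ha / 64 years
MAI = 4.9 m^3/ha/year

4.9


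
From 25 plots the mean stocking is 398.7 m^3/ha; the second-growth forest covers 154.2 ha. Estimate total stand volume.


Formula: Total Volume = Mean Volume per ha * Total Area
Total Volume = 398.7 m^3/ha * 154.2 ha
Total Volume = 61480 m^3

61480


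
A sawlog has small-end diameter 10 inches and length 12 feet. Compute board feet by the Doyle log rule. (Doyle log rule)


Doyle: BF = (D - 4)^2 * L / 16
Adjusted diameter = 10 - 4 = 6 in
(D-4)^2 = 6^2 = 36
BF = 36 * 12 / 16 = 27 BF

27


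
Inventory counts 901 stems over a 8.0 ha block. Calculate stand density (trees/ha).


Formula: Stand Density = N_trees / Area_ha
Density = 901 trees / 8.0 ha
Density = 113 trees/ha

113


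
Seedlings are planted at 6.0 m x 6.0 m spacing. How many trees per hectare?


Formula: TPH = 10000 m^2/ha / (spacing_x * spacing_y)
Area per tree = 6.0 m * 6.0 m = 36.0 m^2
TPH = 10000 / 36.0 = 278 trees/ha

278


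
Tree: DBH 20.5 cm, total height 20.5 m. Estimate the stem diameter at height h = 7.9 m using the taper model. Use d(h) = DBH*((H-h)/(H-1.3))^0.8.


Taper: d(h) = DBH * ((H - h) / (H - 1.3))^0.8
Numerator = H - h = 20.5 - 7.9 = 12.6 m
Denominator = H - 1.3 = 20.5 - 1.3 = 19.2 m
Ratio = 12.6 / 19.2 = 0.65625
d = 20.5 * 0.65625^0.8 = 14.6 cm

14.6
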